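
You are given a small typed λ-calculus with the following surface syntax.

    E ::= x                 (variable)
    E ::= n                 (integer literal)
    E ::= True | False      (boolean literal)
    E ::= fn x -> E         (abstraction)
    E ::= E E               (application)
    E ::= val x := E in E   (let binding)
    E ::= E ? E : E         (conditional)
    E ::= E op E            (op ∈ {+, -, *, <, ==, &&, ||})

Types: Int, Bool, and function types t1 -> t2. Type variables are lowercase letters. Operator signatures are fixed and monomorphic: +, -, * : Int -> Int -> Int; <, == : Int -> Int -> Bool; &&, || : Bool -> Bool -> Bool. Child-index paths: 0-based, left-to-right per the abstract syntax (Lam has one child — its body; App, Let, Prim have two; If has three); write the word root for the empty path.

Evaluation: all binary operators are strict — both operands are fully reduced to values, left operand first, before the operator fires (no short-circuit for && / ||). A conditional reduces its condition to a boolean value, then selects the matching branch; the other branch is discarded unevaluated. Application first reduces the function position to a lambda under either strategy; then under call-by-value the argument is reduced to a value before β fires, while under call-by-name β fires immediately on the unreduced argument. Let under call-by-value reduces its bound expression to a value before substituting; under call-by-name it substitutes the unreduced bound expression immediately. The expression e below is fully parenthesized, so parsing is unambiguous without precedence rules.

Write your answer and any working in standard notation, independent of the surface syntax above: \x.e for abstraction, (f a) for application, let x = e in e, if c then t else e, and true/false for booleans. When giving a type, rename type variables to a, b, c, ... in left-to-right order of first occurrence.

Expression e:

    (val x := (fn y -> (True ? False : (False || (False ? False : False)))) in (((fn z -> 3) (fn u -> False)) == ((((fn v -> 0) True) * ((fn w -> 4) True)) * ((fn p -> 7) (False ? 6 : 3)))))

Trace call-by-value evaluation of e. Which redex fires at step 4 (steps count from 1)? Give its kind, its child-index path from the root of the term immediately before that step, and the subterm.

Answer: beta at 1.0.1 : ((\w.4) true)

Working:
step 0: (let x = (\y.(if true then false else (false || (if false then false else false)))) in (((\z.3) (\u.false)) == ((((\v.0) true) * ((\w.4) true)) * ((\p.7) (if false then 6 else 3)))))
step 1: [let@root] (((\z.3) (\u.false)) == ((((\v.0) true) * ((\w.4) true)) * ((\p.7) (if false then 6 else 3))))
step 2: [beta@0] (3 == ((((\v.0) true) * ((\w.4) true)) * ((\p.7) (if false then 6 else 3))))
step 3: [beta@1.0.0] (3 == ((0 * ((\w.4) true)) * ((\p.7) (if false then 6 else 3))))
step 4: [beta@1.0.1] (3 == ((0 * 4) * ((\p.7) (if false then 6 else 3))))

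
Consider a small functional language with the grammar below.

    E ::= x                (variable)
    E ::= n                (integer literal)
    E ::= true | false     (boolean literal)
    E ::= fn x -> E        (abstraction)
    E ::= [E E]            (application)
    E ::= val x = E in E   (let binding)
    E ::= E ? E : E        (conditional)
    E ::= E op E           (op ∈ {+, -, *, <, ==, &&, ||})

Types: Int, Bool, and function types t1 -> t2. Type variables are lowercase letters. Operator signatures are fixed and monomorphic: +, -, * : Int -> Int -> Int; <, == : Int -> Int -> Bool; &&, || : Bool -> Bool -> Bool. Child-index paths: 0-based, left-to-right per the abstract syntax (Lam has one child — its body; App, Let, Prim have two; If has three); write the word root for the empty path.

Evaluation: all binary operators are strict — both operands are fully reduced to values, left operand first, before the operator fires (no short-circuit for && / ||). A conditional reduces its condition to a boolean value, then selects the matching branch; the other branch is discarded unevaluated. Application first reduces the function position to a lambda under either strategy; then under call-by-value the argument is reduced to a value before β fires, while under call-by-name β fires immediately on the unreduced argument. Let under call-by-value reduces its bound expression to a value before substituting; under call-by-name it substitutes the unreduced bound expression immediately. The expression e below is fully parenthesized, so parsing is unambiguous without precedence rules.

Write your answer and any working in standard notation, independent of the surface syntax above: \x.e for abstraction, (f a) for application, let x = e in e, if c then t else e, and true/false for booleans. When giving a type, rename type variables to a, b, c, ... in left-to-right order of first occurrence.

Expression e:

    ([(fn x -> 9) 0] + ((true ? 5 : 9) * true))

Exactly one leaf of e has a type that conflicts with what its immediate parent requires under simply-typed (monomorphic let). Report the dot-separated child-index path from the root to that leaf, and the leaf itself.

Trace:
\x._ : a -> Int
  unify a -> Int ~ Int -> b
  unify a ~ Int
  unify Int ~ b
_ _ : Int
  unify Int ~ Int
  unify Bool ~ Bool
  unify Int ~ Int
  unify Int ~ Int
  unify Bool ~ Int
  FAIL: mismatch Bool ~ Int

Answer: 1.1 : true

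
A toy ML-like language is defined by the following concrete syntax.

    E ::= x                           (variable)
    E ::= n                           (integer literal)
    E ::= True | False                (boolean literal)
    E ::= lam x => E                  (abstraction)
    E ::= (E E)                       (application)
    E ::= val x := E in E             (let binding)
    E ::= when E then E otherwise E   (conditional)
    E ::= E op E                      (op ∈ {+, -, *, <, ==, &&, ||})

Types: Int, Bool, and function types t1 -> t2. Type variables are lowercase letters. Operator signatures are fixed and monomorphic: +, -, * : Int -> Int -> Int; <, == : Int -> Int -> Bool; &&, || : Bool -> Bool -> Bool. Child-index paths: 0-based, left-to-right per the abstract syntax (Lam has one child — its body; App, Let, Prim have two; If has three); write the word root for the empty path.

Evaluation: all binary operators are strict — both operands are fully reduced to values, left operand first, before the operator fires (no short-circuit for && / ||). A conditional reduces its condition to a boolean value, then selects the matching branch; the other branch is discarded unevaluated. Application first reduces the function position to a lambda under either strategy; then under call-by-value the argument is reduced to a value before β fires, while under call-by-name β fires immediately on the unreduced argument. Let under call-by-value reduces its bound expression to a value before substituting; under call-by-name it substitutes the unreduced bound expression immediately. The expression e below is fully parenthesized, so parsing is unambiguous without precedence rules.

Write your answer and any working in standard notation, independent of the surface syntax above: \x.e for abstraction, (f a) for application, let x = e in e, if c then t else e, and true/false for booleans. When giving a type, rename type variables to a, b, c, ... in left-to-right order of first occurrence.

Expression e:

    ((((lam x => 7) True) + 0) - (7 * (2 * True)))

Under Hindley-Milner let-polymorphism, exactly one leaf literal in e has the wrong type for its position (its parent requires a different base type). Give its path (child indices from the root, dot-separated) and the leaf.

Trace:
\x._ : a -> Int
  unify a -> Int ~ Bool -> b
  unify a ~ Bool
  unify Int ~ b
_ _ : Int
  unify Int ~ Int
  unify Int ~ Int
  unify Int ~ Int
  unify Int ~ Int
  unify Int ~ Int
  unify Bool ~ Int
  FAIL: mismatch Bool ~ Int

Answer: 1.1.1 : true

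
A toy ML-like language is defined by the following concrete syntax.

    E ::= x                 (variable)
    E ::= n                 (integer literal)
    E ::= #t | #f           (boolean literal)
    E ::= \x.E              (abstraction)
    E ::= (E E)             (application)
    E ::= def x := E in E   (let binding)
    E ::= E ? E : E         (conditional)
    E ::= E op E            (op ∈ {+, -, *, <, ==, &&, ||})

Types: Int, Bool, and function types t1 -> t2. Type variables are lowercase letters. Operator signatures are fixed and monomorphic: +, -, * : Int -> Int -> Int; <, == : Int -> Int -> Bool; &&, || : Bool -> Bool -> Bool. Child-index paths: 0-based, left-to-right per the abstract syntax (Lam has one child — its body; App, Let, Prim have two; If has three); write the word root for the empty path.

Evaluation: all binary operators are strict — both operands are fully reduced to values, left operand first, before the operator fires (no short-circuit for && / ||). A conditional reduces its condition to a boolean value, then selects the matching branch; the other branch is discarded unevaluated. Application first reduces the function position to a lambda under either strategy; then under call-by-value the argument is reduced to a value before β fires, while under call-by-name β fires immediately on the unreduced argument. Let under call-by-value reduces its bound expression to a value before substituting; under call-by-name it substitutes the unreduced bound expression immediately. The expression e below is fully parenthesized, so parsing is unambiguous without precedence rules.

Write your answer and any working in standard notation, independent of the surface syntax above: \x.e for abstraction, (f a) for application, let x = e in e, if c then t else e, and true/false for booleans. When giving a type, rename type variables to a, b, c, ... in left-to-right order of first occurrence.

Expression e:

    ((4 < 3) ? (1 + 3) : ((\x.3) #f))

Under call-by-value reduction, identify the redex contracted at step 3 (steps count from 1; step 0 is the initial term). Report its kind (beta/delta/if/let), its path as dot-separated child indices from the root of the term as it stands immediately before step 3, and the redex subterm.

Answer: beta at root : ((\x.3) false)

Working:
step 0: (if (4 < 3) then (1 + 3) else ((\x.3) false))
step 1: [delta@0] (if false then (1 + 3) else ((\x.3) false))
step 2: [if@root] ((\x.3) false)
step 3: [beta@root] 3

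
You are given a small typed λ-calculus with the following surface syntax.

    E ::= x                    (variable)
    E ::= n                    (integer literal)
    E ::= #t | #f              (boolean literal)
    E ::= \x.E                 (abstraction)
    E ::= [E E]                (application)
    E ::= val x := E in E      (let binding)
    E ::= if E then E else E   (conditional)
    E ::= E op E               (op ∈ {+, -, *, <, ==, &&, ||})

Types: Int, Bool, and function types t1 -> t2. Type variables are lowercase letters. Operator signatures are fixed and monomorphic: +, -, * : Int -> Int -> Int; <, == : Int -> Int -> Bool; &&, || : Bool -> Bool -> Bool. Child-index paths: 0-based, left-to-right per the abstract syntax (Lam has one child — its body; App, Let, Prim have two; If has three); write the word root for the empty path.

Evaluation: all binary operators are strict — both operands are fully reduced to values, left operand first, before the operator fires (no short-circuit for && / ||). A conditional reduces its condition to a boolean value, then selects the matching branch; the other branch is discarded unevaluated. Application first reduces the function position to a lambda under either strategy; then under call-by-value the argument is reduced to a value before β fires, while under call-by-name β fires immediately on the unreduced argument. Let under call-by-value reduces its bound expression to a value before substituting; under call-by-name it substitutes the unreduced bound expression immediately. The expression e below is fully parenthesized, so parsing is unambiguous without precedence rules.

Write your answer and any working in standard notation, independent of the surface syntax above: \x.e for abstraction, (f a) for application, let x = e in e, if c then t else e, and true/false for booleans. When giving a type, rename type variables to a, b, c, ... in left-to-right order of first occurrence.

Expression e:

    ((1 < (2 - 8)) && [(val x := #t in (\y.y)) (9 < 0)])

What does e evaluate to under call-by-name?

Answer: false

Trace:
step 0: ((1 < (2 - 8)) && ((let x = true in (\y.y)) (9 < 0)))
step 1: [delta@0.1] ((1 < -6) && ((let x = true in (\y.y)) (9 < 0)))
step 2: [delta@0] (false && ((let x = true in (\y.y)) (9 < 0)))
step 3: [let@1.0] (false && ((\y.y) (9 < 0)))
step 4: [beta@1] (false && (9 < 0))
step 5: [delta@1] (false && false)
step 6: [delta@root] false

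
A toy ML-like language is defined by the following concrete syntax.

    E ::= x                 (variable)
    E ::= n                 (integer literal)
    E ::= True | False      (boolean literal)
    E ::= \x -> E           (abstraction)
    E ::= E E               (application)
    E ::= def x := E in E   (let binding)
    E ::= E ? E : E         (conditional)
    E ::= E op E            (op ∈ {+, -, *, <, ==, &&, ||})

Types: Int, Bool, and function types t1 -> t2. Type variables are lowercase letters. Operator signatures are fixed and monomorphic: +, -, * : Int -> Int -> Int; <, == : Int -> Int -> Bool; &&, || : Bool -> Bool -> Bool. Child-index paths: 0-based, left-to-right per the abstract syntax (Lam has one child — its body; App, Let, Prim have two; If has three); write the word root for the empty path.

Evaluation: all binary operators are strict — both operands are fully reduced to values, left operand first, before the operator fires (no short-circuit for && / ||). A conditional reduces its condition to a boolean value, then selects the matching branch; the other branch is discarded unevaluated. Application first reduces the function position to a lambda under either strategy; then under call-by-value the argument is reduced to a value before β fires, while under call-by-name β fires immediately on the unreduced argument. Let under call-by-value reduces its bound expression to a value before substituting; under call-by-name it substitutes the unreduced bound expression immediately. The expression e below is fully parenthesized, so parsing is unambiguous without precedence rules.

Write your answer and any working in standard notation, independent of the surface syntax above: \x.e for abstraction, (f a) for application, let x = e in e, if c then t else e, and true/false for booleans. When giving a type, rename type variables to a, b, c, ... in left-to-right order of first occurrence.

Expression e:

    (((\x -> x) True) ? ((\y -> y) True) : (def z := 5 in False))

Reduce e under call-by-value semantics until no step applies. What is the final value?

Answer: true

Derivation:
step 0: (if ((\x.x) true) then ((\y.y) true) else (let z = 5 in false))
step 1: [beta@0] (if true then ((\y.y) true) else (let z = 5 in false))
step 2: [if@root] ((\y.y) true)
step 3: [beta@root] true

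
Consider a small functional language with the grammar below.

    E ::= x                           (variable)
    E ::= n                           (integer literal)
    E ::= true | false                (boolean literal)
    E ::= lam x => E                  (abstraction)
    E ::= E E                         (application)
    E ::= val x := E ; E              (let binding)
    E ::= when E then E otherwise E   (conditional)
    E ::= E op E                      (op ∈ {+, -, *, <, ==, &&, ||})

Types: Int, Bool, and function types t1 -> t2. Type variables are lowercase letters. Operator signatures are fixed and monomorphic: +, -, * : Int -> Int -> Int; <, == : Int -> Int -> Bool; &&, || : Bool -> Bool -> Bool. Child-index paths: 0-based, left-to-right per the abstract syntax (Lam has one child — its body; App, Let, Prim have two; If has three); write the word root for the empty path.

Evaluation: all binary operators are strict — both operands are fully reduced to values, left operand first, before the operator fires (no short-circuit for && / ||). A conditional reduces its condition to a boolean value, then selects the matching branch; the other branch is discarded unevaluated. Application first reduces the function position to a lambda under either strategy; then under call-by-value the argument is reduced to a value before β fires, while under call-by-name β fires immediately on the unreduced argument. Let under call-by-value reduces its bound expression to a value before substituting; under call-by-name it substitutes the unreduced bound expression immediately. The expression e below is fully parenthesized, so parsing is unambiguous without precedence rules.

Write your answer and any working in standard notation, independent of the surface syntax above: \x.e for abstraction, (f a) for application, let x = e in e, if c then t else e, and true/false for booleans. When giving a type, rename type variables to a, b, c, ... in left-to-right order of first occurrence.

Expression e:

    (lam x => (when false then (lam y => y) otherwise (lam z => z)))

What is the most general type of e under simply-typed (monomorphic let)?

Answer: a -> b -> b

Trace:
  unify Bool ~ Bool
y : b
\y._ : b -> b
z : c
\z._ : c -> c
  unify b -> b ~ c -> c
  unify b ~ c
  unify c ~ c
\x._ : a -> c -> c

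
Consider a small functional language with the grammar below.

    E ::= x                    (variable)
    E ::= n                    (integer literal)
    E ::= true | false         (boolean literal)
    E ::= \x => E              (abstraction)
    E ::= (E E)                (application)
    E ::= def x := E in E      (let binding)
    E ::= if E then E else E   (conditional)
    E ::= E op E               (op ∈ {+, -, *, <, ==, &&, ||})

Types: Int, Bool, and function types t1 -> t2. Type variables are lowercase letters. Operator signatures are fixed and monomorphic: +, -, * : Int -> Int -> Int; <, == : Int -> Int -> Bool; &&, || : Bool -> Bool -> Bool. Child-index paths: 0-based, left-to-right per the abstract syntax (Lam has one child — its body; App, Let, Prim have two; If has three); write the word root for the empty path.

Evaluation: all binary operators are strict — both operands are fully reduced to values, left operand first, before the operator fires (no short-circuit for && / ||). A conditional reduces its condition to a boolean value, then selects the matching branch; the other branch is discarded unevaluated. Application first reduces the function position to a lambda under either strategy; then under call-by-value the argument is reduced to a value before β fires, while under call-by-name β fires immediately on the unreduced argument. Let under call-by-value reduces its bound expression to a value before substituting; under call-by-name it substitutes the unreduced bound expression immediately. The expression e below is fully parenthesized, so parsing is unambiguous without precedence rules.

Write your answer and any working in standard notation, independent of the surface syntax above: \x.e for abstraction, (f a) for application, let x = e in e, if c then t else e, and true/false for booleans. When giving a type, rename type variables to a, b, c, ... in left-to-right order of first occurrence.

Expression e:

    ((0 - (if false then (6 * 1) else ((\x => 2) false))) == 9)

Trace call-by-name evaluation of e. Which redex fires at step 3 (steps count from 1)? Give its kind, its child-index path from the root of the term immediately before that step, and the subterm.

Derivation:
step 0: ((0 - (if false then (6 * 1) else ((\x.2) false))) == 9)
step 1: [if@0.1] ((0 - ((\x.2) false)) == 9)
step 2: [beta@0.1] ((0 - 2) == 9)
step 3: [delta@0] (-2 == 9)

Answer: delta at 0 : (0 - 2)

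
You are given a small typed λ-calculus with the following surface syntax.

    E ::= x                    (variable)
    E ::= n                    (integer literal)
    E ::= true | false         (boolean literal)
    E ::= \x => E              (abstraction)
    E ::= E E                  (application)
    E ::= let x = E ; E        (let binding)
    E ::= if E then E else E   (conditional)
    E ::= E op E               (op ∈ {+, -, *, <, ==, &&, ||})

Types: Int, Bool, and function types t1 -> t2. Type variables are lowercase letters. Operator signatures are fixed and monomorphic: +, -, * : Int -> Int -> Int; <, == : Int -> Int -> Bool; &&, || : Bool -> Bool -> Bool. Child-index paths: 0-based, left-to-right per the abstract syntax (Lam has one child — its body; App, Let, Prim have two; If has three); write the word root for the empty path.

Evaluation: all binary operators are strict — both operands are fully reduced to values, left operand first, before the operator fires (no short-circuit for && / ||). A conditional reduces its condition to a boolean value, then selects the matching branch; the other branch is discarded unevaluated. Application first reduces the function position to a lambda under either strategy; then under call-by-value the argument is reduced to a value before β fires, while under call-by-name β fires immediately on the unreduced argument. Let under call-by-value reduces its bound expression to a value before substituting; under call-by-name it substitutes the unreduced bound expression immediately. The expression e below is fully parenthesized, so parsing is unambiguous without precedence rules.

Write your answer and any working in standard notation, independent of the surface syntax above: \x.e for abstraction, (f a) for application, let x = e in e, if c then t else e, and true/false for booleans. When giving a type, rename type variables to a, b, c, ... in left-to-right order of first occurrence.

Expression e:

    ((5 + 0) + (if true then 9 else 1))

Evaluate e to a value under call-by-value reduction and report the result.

Answer: 14

Working:
step 0: ((5 + 0) + (if true then 9 else 1))
step 1: [delta@0] (5 + (if true then 9 else 1))
step 2: [if@1] (5 + 9)
step 3: [delta@root] 14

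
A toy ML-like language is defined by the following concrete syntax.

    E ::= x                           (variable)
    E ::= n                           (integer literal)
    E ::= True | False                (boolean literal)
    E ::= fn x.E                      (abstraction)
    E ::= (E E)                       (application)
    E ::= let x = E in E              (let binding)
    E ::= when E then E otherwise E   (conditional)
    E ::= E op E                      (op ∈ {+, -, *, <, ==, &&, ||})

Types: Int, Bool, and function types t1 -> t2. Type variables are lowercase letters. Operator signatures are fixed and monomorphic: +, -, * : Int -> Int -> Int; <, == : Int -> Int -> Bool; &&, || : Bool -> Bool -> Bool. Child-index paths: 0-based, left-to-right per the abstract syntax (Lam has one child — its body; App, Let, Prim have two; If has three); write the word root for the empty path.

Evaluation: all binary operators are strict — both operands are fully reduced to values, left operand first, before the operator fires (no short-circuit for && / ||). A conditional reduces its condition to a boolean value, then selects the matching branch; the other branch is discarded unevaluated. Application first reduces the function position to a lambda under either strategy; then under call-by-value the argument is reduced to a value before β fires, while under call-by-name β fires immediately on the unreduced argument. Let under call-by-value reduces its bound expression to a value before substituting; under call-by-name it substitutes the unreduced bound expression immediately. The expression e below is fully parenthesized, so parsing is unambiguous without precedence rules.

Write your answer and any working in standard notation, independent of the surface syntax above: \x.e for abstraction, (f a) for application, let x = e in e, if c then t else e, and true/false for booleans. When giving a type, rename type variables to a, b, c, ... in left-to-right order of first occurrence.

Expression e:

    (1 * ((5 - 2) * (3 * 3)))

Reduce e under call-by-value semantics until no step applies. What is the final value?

Answer: 27

Working:
step 0: (1 * ((5 - 2) * (3 * 3)))
step 1: [delta@1.0] (1 * (3 * (3 * 3)))
step 2: [delta@1.1] (1 * (3 * 9))
step 3: [delta@1] (1 * 27)
step 4: [delta@root] 27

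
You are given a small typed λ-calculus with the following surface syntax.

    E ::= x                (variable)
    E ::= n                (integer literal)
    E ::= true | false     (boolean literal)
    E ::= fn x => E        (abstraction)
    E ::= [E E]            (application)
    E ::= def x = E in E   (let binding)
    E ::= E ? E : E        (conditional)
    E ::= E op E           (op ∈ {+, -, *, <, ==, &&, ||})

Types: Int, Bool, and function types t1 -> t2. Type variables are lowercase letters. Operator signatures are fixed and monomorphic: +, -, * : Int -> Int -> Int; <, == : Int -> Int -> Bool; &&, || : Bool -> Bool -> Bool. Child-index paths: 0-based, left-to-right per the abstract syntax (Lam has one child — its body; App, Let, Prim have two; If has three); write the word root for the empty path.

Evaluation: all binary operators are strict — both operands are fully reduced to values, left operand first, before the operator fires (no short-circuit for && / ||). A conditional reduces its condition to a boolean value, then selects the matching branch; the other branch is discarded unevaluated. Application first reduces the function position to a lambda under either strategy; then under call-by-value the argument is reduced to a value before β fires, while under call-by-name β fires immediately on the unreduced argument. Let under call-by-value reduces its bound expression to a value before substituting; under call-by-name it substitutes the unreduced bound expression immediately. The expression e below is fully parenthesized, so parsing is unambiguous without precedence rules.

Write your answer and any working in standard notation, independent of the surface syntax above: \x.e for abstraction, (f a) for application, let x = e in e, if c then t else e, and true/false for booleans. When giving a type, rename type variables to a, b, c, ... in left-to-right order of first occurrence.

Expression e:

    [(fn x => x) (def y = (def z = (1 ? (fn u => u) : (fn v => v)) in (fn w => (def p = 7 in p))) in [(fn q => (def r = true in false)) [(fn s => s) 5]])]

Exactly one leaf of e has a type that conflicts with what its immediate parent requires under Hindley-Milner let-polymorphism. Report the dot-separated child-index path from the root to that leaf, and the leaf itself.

Answer: 1.0.0.0 : 1

Trace:
x : a
\x._ : a -> a
  unify Int ~ Bool
  FAIL: mismatch Int ~ Bool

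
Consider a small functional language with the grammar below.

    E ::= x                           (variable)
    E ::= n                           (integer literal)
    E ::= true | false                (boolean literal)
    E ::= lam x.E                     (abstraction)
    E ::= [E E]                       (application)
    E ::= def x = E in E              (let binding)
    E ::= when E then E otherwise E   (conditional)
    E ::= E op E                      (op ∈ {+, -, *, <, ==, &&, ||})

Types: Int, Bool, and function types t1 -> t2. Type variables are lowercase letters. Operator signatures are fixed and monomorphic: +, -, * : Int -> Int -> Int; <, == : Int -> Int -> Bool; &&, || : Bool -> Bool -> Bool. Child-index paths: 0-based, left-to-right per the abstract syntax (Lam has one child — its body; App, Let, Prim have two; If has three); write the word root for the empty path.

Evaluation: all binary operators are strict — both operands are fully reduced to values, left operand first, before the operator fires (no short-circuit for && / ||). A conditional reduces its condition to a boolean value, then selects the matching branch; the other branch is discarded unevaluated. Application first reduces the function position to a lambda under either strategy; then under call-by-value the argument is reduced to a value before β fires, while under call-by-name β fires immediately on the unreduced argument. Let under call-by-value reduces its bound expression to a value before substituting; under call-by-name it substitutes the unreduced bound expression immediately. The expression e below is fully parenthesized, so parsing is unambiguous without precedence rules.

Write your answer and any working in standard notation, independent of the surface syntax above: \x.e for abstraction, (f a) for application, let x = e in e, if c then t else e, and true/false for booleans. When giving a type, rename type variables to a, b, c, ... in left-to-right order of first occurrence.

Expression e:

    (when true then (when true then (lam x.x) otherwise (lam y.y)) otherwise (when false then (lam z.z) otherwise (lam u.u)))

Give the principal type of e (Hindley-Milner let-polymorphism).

Answer: a -> a

Derivation:
  unify Bool ~ Bool
  unify Bool ~ Bool
x : a
\x._ : a -> a
y : b
\y._ : b -> b
  unify a -> a ~ b -> b
  unify a ~ b
  unify b ~ b
  unify Bool ~ Bool
z : c
\z._ : c -> c
u : d
\u._ : d -> d
  unify c -> c ~ d -> d
  unify c ~ d
  unify d ~ d
  unify b -> b ~ d -> d
  unify b ~ d
  unify d ~ d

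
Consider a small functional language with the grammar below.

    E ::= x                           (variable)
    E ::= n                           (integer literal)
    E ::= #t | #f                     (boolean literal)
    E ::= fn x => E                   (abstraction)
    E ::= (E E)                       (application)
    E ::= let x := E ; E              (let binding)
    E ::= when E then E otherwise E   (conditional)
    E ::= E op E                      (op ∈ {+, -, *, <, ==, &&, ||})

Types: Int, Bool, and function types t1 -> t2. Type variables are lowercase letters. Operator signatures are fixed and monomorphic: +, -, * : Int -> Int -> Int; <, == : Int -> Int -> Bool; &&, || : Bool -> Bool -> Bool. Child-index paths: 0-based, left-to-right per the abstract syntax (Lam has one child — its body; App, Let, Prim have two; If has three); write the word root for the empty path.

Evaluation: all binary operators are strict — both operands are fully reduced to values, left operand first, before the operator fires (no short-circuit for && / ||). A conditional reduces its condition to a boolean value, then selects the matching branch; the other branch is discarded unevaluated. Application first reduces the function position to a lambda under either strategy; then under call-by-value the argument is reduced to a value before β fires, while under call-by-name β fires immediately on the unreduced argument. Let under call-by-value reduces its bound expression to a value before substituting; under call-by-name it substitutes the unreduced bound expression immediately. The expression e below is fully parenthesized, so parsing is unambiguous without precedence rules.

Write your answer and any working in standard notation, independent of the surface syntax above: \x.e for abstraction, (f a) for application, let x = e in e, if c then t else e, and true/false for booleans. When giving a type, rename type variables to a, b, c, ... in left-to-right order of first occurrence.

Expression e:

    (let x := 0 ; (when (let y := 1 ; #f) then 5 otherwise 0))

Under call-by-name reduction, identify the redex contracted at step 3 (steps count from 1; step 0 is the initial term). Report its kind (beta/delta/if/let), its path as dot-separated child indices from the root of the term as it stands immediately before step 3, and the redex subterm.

Answer: if at root : (if false then 5 else 0)

Trace:
step 0: (let x = 0 in (if (let y = 1 in false) then 5 else 0))
step 1: [let@root] (if (let y = 1 in false) then 5 else 0)
step 2: [let@0] (if false then 5 else 0)
step 3: [if@root] 0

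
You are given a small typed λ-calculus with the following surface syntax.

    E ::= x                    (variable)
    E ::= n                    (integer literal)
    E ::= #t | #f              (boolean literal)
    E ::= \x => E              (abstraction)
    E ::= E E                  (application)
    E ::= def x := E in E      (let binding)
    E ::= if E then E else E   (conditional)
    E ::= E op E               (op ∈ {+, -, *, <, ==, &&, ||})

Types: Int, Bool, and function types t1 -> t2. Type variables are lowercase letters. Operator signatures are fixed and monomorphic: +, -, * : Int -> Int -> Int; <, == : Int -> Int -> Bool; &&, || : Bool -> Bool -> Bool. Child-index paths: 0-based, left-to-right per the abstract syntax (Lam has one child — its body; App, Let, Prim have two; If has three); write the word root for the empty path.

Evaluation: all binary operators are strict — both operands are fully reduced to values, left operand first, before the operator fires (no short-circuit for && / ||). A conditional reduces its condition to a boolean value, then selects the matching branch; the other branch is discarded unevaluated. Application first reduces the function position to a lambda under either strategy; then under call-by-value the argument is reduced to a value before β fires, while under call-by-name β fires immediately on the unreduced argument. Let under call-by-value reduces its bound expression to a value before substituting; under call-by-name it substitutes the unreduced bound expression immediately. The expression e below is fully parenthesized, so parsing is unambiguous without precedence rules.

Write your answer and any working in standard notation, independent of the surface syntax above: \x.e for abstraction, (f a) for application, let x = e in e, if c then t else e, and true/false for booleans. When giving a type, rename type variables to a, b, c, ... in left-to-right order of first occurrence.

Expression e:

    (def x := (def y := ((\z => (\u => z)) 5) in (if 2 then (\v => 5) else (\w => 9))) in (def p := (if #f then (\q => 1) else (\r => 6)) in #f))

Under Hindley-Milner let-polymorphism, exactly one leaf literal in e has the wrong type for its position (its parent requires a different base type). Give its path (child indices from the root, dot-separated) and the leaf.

Trace:
z : a
\u._ : b -> a
\z._ : a -> b -> a
  unify a -> b -> a ~ Int -> c
  unify a ~ Int
  unify b -> Int ~ c
_ _ : b -> Int
let y : forall. b -> Int
  unify Int ~ Bool
  FAIL: mismatch Int ~ Bool

Answer: 0.1.0 : 2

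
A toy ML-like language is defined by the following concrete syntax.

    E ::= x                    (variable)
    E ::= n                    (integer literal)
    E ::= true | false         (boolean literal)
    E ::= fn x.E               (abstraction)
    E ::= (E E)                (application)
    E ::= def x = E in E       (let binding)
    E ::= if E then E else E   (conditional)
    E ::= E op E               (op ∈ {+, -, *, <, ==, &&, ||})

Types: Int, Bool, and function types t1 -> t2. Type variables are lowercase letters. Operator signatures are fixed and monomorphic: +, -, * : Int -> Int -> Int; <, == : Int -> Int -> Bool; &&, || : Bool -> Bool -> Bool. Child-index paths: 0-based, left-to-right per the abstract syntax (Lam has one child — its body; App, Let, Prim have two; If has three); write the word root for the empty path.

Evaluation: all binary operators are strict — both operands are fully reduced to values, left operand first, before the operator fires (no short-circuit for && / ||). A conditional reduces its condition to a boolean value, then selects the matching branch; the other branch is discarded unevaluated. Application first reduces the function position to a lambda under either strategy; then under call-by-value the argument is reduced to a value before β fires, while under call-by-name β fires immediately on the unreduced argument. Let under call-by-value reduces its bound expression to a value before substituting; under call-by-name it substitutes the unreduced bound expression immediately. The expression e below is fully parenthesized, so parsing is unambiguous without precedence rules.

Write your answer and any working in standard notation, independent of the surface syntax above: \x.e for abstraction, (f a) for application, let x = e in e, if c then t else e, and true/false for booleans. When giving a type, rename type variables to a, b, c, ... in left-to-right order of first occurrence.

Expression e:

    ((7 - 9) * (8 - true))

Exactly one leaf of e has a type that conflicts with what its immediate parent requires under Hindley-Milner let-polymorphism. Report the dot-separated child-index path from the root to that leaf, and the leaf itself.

Trace:
  unify Int ~ Int
  unify Int ~ Int
  unify Int ~ Int
  unify Int ~ Int
  unify Bool ~ Int
  FAIL: mismatch Bool ~ Int

Answer: 1.1 : true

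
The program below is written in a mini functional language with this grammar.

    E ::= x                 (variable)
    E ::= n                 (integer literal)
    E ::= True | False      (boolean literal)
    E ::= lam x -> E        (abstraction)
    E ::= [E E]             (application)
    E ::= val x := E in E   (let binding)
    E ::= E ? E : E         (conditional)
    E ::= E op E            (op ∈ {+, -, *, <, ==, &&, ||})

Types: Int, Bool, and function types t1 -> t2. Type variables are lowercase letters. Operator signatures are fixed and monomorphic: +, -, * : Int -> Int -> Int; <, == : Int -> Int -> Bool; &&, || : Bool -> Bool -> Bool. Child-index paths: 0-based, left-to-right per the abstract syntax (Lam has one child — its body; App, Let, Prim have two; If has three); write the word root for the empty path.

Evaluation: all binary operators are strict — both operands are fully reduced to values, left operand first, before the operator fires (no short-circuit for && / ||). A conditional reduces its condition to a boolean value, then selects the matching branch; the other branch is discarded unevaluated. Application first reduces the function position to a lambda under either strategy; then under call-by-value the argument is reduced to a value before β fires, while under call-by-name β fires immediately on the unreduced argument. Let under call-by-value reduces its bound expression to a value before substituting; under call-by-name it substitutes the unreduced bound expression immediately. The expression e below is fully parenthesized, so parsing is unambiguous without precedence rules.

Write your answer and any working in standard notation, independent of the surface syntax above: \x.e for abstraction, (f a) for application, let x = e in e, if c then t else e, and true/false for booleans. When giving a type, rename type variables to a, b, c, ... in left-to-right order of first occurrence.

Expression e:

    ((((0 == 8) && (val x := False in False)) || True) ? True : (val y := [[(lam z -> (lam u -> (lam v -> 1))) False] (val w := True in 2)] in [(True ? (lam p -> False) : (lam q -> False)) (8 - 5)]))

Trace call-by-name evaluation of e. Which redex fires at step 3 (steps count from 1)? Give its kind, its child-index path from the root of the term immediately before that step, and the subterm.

Derivation:
step 0: (if (((0 == 8) && (let x = false in false)) || true) then true else (let y = (((\z.(\u.(\v.1))) false) (let w = true in 2)) in ((if true then (\p.false) else (\q.false)) (8 - 5))))
step 1: [delta@0.0.0] (if ((false && (let x = false in false)) || true) then true else (let y = (((\z.(\u.(\v.1))) false) (let w = true in 2)) in ((if true then (\p.false) else (\q.false)) (8 - 5))))
step 2: [let@0.0.1] (if ((false && false) || true) then true else (let y = (((\z.(\u.(\v.1))) false) (let w = true in 2)) in ((if true then (\p.false) else (\q.false)) (8 - 5))))
step 3: [delta@0.0] (if (false || true) then true else (let y = (((\z.(\u.(\v.1))) false) (let w = true in 2)) in ((if true then (\p.false) else (\q.false)) (8 - 5))))

Answer: delta at 0.0 : (false && false)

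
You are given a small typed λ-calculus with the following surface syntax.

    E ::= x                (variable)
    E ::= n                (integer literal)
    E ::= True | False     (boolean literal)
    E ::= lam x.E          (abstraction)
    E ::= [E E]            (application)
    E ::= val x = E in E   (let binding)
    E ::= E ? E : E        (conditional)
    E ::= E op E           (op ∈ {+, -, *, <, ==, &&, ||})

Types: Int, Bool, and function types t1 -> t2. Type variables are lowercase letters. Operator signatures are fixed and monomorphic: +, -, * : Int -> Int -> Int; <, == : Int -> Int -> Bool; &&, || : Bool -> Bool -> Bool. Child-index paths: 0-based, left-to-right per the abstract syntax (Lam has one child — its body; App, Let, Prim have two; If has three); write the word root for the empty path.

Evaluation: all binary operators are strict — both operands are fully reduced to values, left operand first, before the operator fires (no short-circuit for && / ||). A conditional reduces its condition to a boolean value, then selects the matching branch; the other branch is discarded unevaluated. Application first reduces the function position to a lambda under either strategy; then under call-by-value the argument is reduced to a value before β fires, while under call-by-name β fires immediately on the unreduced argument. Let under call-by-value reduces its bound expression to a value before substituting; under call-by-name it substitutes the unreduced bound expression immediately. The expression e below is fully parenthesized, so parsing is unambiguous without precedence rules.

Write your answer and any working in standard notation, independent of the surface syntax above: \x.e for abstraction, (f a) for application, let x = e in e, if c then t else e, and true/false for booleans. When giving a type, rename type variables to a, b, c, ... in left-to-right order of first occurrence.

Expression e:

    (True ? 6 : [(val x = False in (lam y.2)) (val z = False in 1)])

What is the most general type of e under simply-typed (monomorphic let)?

Answer: Int

Working:
  unify Bool ~ Bool
let x : Bool
\y._ : a -> Int
let z : Bool
  unify a -> Int ~ Int -> b
  unify a ~ Int
  unify Int ~ b
_ _ : Int
  unify Int ~ Int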